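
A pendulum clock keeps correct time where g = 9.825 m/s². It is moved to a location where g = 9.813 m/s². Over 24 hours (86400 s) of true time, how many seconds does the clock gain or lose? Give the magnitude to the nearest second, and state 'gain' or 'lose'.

lose 53 s

The clock's period scales as T ∝ 1/√g, so T'/T = √(9.825/9.813) = 1.00061.
In 86400 s of true time the clock registers 86400/1.00061 = 86347.2 s, so it loses 53 s.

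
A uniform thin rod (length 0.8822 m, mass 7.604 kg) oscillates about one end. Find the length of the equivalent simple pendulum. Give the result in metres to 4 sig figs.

0.5881 m

The equivalent simple-pendulum length is L_eq = I/(md), where I is about the pivot and d = 0.44110 m.
I_cm = (1/12)mL² = 0.49317 kg·m², so I = I_cm + md² = 0.49317 + 1.4795 = 1.9727 kg·m².
L_eq = 1.9727/(7.604 × 0.44110) = 0.5881 m.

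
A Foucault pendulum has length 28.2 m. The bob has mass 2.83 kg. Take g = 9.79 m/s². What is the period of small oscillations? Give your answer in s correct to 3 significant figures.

T = 2π√(L/g) = 2π√(28.2/9.79) = 2π × 1.697 = 10.7 s.

10.7 s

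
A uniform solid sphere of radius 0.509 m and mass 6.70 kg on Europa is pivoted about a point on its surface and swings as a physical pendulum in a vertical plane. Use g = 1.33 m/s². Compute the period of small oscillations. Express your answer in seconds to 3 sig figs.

I_cm = (2/5)mr² = 0.6943 kg·m². The pivot is at distance d = 0.509 m from the centre of mass.
By the parallel-axis theorem, I = I_cm + md² = 0.6943 + 1.736 = 2.430 kg·m².
T = 2π√(I/(mgd)) = 2π√(2.430/(6.70 × 1.33 × 0.509)) = 4.60 s.

4.60 s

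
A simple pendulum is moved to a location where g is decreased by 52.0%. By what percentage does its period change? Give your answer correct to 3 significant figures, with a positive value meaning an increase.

44.3%

T ∝ 1/√g, so T'/T = 1/√(0.4800) = 1.443.
Percentage change in T = (1.443 − 1) × 100% = 44.3%.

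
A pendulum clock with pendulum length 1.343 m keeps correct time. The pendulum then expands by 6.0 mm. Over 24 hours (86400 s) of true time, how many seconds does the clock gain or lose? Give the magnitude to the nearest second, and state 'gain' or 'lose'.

T ∝ √L, so T'/T = √(1.34900/1.343) = 1.00223.
In 86400 s of true time the clock registers 86400/1.00223 = 86207.6 s, so it loses 192 s.

lose 192 s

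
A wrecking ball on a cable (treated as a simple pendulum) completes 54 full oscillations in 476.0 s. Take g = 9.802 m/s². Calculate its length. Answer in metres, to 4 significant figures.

19.29 m

T = 476.0/54 = 8.8148 s.
From T = 2π√(L/g), L = gT²/(4π²) = 9.802 × 8.8148²/(4π²) = 19.29 m.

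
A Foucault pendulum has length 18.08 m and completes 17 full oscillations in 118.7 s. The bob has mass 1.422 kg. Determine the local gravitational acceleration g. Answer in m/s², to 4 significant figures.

14.64 m/s²

T = 118.7/17 = 6.9824 s.
From T = 2π√(L/g), g = 4π²L/T² = 4π² × 18.08/6.9824² = 14.64 m/s².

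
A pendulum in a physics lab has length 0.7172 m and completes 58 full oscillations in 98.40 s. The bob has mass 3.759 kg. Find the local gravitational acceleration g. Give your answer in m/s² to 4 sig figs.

9.837 m/s²

T = 98.40/58 = 1.6966 s.
From T = 2π√(L/g), g = 4π²L/T² = 4π² × 0.7172/1.6966² = 9.837 m/s².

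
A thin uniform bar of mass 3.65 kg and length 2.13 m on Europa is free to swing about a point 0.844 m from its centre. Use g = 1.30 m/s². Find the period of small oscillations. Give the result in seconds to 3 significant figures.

6.26 s

For a physical pendulum T = 2π√(I/(mgd)), with d = 0.8440 m from pivot to centre of mass.
I_cm = mL²/12 = 3.65 × 2.13²/12 = 1.380 kg·m²; I = I_cm + md² = 1.380 + 3.65 × 0.8440² = 3.980 kg·m².
T = 2π√(3.980/(3.65 × 1.30 × 0.8440)) = 6.26 s.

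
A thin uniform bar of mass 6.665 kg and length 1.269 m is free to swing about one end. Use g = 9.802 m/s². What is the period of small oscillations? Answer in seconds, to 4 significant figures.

1.846 s

For a physical pendulum T = 2π√(I/(mgd)), with d = 0.63450 m from pivot to centre of mass.
I_cm = mL²/12 = 6.665 × 1.269²/12 = 0.89442 kg·m²; I = I_cm + md² = 0.89442 + 6.665 × 0.63450² = 3.5777 kg·m².
T = 2π√(3.5777/(6.665 × 9.802 × 0.63450)) = 1.846 s.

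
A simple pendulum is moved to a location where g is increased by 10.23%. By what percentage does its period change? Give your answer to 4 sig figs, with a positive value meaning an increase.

-4.753%

T ∝ 1/√g, so T'/T = 1/√(1.1023) = 0.95247.
Percentage change in T = (0.95247 − 1) × 100% = -4.753%.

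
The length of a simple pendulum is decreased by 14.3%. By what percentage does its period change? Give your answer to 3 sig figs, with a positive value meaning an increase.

-7.43%

T ∝ √L, so T'/T = √(0.8570) = 0.9257.
Percentage change in T = (0.9257 − 1) × 100% = -7.43%.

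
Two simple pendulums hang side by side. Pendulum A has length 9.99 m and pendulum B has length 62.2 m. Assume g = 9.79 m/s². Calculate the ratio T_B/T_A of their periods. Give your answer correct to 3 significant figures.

T ∝ √L, so T_B/T_A = √(L_B/L_A) = √(62.2/9.99) = 2.50.

2.50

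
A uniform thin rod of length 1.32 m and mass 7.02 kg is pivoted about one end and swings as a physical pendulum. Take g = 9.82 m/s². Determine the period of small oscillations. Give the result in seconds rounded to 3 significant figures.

For a physical pendulum T = 2π√(I/(mgd)), with d = 0.6600 m from pivot to centre of mass.
I_cm = mL²/12 = 7.02 × 1.32²/12 = 1.019 kg·m²; I = I_cm + md² = 1.019 + 7.02 × 0.6600² = 4.077 kg·m².
T = 2π√(4.077/(7.02 × 9.82 × 0.6600)) = 1.88 s.

1.88 s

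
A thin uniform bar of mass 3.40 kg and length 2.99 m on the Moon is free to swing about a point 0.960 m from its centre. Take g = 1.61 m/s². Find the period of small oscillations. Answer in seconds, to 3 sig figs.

For a physical pendulum T = 2π√(I/(mgd)), with d = 0.9600 m from pivot to centre of mass.
I_cm = mL²/12 = 3.40 × 2.99²/12 = 2.533 kg·m²; I = I_cm + md² = 2.533 + 3.40 × 0.9600² = 5.666 kg·m².
T = 2π√(5.666/(3.40 × 1.61 × 0.9600)) = 6.52 s.

6.52 s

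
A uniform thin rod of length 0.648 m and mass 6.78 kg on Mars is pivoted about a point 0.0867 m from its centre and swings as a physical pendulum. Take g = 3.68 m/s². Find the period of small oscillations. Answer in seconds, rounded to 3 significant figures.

2.29 s

For a physical pendulum T = 2π√(I/(mgd)), with d = 0.08670 m from pivot to centre of mass.
I_cm = mL²/12 = 6.78 × 0.648²/12 = 0.2372 kg·m²; I = I_cm + md² = 0.2372 + 6.78 × 0.08670² = 0.2882 kg·m².
T = 2π√(0.2882/(6.78 × 3.68 × 0.08670)) = 2.29 s.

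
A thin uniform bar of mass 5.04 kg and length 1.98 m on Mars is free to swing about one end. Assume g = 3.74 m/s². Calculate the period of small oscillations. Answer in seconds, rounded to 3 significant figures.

3.73 s

For a physical pendulum T = 2π√(I/(mgd)), with d = 0.9900 m from pivot to centre of mass.
I_cm = mL²/12 = 5.04 × 1.98²/12 = 1.647 kg·m²; I = I_cm + md² = 1.647 + 5.04 × 0.9900² = 6.586 kg·m².
T = 2π√(6.586/(5.04 × 3.74 × 0.9900)) = 3.73 s.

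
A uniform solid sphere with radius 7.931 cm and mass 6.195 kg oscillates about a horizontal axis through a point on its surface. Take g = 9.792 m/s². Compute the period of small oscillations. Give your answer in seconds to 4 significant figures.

I_cm = (2/5)mr² = 0.015587 kg·m². The pivot is at distance d = 0.07931 m from the centre of mass.
By the parallel-axis theorem, I = I_cm + md² = 0.015587 + 0.038967 = 0.054554 kg·m².
T = 2π√(I/(mgd)) = 2π√(0.054554/(6.195 × 9.792 × 0.07931)) = 0.6691 s.

0.6691 s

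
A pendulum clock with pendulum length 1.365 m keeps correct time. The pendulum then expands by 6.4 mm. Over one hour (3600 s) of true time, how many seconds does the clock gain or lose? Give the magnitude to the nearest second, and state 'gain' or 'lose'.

lose 8 s

T ∝ √L, so T'/T = √(1.37140/1.365) = 1.00234.
In 3600 s of true time the clock registers 3600/1.00234 = 3591.6 s, so it loses 8 s.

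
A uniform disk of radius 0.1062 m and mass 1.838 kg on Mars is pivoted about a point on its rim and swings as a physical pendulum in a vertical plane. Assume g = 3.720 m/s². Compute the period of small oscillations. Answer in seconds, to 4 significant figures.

1.300 s

I_cm = ½mr² = 0.010365 kg·m². The pivot is at distance d = 0.1062 m from the centre of mass.
By the parallel-axis theorem, I = I_cm + md² = 0.010365 + 0.020730 = 0.031095 kg·m².
T = 2π√(I/(mgd)) = 2π√(0.031095/(1.838 × 3.720 × 0.1062)) = 1.300 s.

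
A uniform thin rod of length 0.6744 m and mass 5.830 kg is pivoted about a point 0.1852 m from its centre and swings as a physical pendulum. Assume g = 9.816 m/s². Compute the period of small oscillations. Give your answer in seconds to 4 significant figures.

For a physical pendulum T = 2π√(I/(mgd)), with d = 0.18520 m from pivot to centre of mass.
I_cm = mL²/12 = 5.830 × 0.6744²/12 = 0.22096 kg·m²; I = I_cm + md² = 0.22096 + 5.830 × 0.18520² = 0.42093 kg·m².
T = 2π√(0.42093/(5.830 × 9.816 × 0.18520)) = 1.252 s.

1.252 s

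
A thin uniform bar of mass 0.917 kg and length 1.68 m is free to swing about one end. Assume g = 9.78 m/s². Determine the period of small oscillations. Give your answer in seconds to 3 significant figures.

For a physical pendulum T = 2π√(I/(mgd)), with d = 0.8400 m from pivot to centre of mass.
I_cm = mL²/12 = 0.917 × 1.68²/12 = 0.2157 kg·m²; I = I_cm + md² = 0.2157 + 0.917 × 0.8400² = 0.8627 kg·m².
T = 2π√(0.8627/(0.917 × 9.78 × 0.8400)) = 2.13 s.

2.13 s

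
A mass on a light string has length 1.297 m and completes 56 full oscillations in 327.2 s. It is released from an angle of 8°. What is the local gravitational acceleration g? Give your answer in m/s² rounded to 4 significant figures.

T = 327.2/56 = 5.8429 s.
From T = 2π√(L/g), g = 4π²L/T² = 4π² × 1.297/5.8429² = 1.500 m/s².

1.500 m/s²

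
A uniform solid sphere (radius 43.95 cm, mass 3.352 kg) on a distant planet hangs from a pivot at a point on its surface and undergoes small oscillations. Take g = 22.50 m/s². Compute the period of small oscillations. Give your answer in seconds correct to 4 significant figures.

I_cm = (2/5)mr² = 0.25899 kg·m². The pivot is at distance d = 0.4395 m from the centre of mass.
By the parallel-axis theorem, I = I_cm + md² = 0.25899 + 0.64747 = 0.90646 kg·m².
T = 2π√(I/(mgd)) = 2π√(0.90646/(3.352 × 22.50 × 0.4395)) = 1.039 s.

1.039 s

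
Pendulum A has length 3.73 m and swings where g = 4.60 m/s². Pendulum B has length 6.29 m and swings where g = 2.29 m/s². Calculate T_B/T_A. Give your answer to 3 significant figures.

T = 2π√(L/g), so T_B/T_A = √((L_B/g_B)/(L_A/g_A)) = √((6.29/2.29)/(3.73/4.60)) = 1.84.

1.84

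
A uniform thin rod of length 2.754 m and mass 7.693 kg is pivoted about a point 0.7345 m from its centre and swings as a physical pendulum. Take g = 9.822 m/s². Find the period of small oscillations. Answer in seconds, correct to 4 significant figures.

For a physical pendulum T = 2π√(I/(mgd)), with d = 0.73450 m from pivot to centre of mass.
I_cm = mL²/12 = 7.693 × 2.754²/12 = 4.8623 kg·m²; I = I_cm + md² = 4.8623 + 7.693 × 0.73450² = 9.0126 kg·m².
T = 2π√(9.0126/(7.693 × 9.822 × 0.73450)) = 2.532 s.

2.532 s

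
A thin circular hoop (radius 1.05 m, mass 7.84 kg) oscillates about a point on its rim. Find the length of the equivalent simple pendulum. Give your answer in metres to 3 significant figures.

2.10 m

The equivalent simple-pendulum length is L_eq = I/(md), where I is about the pivot and d = 1.050 m.
I_cm = mR² = 8.644 kg·m², so I = I_cm + md² = 8.644 + 8.644 = 17.29 kg·m².
L_eq = 17.29/(7.84 × 1.050) = 2.10 m.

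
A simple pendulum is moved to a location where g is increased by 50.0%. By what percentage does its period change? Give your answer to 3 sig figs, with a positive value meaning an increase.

T ∝ 1/√g, so T'/T = 1/√(1.500) = 0.8165.
Percentage change in T = (0.8165 − 1) × 100% = -18.4%.

-18.4%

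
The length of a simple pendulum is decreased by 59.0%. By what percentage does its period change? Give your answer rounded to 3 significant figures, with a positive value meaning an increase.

-36.0%

T ∝ √L, so T'/T = √(0.4100) = 0.6403.
Percentage change in T = (0.6403 − 1) × 100% = -36.0%.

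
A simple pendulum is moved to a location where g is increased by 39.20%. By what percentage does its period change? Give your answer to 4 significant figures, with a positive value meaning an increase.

-15.24%

T ∝ 1/√g, so T'/T = 1/√(1.3920) = 0.84758.
Percentage change in T = (0.84758 − 1) × 100% = -15.24%.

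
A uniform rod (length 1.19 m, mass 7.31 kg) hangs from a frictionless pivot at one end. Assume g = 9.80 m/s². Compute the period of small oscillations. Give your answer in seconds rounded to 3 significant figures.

For a physical pendulum T = 2π√(I/(mgd)), with d = 0.5950 m from pivot to centre of mass.
I_cm = mL²/12 = 7.31 × 1.19²/12 = 0.8626 kg·m²; I = I_cm + md² = 0.8626 + 7.31 × 0.5950² = 3.451 kg·m².
T = 2π√(3.451/(7.31 × 9.80 × 0.5950)) = 1.79 s.

1.79 s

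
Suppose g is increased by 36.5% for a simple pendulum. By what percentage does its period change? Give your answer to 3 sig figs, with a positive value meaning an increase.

-14.4%

T ∝ 1/√g, so T'/T = 1/√(1.365) = 0.8559.
Percentage change in T = (0.8559 − 1) × 100% = -14.4%.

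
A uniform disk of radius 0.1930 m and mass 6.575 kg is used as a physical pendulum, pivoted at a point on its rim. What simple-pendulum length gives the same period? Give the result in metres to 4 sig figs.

The equivalent simple-pendulum length is L_eq = I/(md), where I is about the pivot and d = 0.19300 m.
I_cm = ½mR² = 0.12246 kg·m², so I = I_cm + md² = 0.12246 + 0.24491 = 0.36737 kg·m².
L_eq = 0.36737/(6.575 × 0.19300) = 0.2895 m.

0.2895 m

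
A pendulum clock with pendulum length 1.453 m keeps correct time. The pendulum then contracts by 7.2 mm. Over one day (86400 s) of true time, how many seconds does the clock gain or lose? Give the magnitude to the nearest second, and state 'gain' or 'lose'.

T ∝ √L, so T'/T = √(1.44580/1.453) = 0.997519.
In 86400 s of true time the clock registers 86400/0.997519 = 86614.9 s, so it gains 215 s.

gain 215 s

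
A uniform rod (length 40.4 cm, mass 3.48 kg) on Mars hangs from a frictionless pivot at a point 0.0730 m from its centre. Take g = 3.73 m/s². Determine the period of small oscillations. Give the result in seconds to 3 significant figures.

1.66 s

For a physical pendulum T = 2π√(I/(mgd)), with d = 0.07300 m from pivot to centre of mass.
I_cm = mL²/12 = 3.48 × 0.404²/12 = 0.04733 kg·m²; I = I_cm + md² = 0.04733 + 3.48 × 0.07300² = 0.06588 kg·m².
T = 2π√(0.06588/(3.48 × 3.73 × 0.07300)) = 1.66 s.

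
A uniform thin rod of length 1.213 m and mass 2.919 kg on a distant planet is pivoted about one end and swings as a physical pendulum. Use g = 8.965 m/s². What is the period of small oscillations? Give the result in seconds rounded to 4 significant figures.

1.887 s

For a physical pendulum T = 2π√(I/(mgd)), with d = 0.60650 m from pivot to centre of mass.
I_cm = mL²/12 = 2.919 × 1.213²/12 = 0.35791 kg·m²; I = I_cm + md² = 0.35791 + 2.919 × 0.60650² = 1.4316 kg·m².
T = 2π√(1.4316/(2.919 × 8.965 × 0.60650)) = 1.887 s.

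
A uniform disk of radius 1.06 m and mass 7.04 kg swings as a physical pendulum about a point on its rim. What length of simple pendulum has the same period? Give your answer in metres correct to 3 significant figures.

The equivalent simple-pendulum length is L_eq = I/(md), where I is about the pivot and d = 1.060 m.
I_cm = ½mR² = 3.955 kg·m², so I = I_cm + md² = 3.955 + 7.910 = 11.87 kg·m².
L_eq = 11.87/(7.04 × 1.060) = 1.59 m.

1.59 m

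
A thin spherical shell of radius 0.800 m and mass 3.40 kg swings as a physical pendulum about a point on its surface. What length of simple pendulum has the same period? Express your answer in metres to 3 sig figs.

The equivalent simple-pendulum length is L_eq = I/(md), where I is about the pivot and d = 0.8000 m.
I_cm = (2/3)mR² = 1.451 kg·m², so I = I_cm + md² = 1.451 + 2.176 = 3.627 kg·m².
L_eq = 3.627/(3.40 × 0.8000) = 1.33 m.

1.33 m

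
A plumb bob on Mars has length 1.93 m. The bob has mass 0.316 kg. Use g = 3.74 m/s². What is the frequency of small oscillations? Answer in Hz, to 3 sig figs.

T = 2π√(L/g) = 2π√(1.93/3.74) = 4.514 s, so f = 1/T = 0.222 Hz.

0.222 Hz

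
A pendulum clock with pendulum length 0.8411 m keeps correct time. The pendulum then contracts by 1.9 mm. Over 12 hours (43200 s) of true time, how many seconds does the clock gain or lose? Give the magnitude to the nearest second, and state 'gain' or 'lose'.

gain 49 s

T ∝ √L, so T'/T = √(0.83920/0.8411) = 0.998870.
In 43200 s of true time the clock registers 43200/0.998870 = 43248.9 s, so it gains 49 s.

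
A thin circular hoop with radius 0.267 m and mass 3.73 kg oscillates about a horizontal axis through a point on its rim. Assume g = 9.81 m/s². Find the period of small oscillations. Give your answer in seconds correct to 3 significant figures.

1.47 s

I_cm = mr² = 0.2659 kg·m². The pivot is at distance d = 0.267 m from the centre of mass.
By the parallel-axis theorem, I = I_cm + md² = 0.2659 + 0.2659 = 0.5318 kg·m².
T = 2π√(I/(mgd)) = 2π√(0.5318/(3.73 × 9.81 × 0.267)) = 1.47 s.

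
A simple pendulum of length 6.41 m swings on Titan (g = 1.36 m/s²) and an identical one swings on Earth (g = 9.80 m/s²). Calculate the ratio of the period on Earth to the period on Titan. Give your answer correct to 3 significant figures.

T ∝ 1/√g, so T₂/T₁ = √(g₁/g₂) = √(1.36/9.80) = 0.373.

0.373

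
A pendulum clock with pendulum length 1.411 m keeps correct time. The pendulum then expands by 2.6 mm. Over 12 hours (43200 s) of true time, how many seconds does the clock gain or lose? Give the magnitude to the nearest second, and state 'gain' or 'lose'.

lose 40 s

T ∝ √L, so T'/T = √(1.41360/1.411) = 1.00092.
In 43200 s of true time the clock registers 43200/1.00092 = 43160.3 s, so it loses 40 s.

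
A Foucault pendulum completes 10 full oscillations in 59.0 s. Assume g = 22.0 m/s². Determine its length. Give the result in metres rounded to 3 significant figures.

19.4 m

T = 59.0/10 = 5.900 s.
From T = 2π√(L/g), L = gT²/(4π²) = 22.0 × 5.900²/(4π²) = 19.4 m.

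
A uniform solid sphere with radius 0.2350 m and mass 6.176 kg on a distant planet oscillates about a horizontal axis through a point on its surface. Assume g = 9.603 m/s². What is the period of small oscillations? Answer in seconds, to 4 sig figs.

I_cm = (2/5)mr² = 0.13643 kg·m². The pivot is at distance d = 0.2350 m from the centre of mass.
By the parallel-axis theorem, I = I_cm + md² = 0.13643 + 0.34107 = 0.47750 kg·m².
T = 2π√(I/(mgd)) = 2π√(0.47750/(6.176 × 9.603 × 0.2350)) = 1.163 s.

1.163 s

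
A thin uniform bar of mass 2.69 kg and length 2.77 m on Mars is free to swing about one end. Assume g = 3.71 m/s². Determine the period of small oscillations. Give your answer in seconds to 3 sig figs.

For a physical pendulum T = 2π√(I/(mgd)), with d = 1.385 m from pivot to centre of mass.
I_cm = mL²/12 = 2.69 × 2.77²/12 = 1.720 kg·m²; I = I_cm + md² = 1.720 + 2.69 × 1.385² = 6.880 kg·m².
T = 2π√(6.880/(2.69 × 3.71 × 1.385)) = 4.43 s.

4.43 s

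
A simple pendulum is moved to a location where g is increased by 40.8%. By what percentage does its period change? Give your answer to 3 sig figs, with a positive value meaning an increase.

-15.7%

T ∝ 1/√g, so T'/T = 1/√(1.408) = 0.8427.
Percentage change in T = (0.8427 − 1) × 100% = -15.7%.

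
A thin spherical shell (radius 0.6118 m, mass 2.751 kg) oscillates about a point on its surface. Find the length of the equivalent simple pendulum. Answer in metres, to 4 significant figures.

The equivalent simple-pendulum length is L_eq = I/(md), where I is about the pivot and d = 0.61180 m.
I_cm = (2/3)mR² = 0.68646 kg·m², so I = I_cm + md² = 0.68646 + 1.0297 = 1.7162 kg·m².
L_eq = 1.7162/(2.751 × 0.61180) = 1.020 m.

1.020 m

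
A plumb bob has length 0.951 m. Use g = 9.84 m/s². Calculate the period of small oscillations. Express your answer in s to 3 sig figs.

T = 2π√(L/g) = 2π√(0.951/9.84) = 2π × 0.3109 = 1.95 s.

1.95 s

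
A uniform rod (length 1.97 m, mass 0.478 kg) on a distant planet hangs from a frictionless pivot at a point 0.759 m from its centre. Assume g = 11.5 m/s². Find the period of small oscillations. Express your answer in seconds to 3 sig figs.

2.02 s

For a physical pendulum T = 2π√(I/(mgd)), with d = 0.7590 m from pivot to centre of mass.
I_cm = mL²/12 = 0.478 × 1.97²/12 = 0.1546 kg·m²; I = I_cm + md² = 0.1546 + 0.478 × 0.7590² = 0.4300 kg·m².
T = 2π√(0.4300/(0.478 × 11.5 × 0.7590)) = 2.02 s.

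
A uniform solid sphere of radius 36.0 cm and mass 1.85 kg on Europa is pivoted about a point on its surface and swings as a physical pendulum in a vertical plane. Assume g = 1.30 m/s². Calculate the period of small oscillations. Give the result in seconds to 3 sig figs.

I_cm = (2/5)mr² = 0.09590 kg·m². The pivot is at distance d = 0.360 m from the centre of mass.
By the parallel-axis theorem, I = I_cm + md² = 0.09590 + 0.2398 = 0.3357 kg·m².
T = 2π√(I/(mgd)) = 2π√(0.3357/(1.85 × 1.30 × 0.360)) = 3.91 s.

3.91 s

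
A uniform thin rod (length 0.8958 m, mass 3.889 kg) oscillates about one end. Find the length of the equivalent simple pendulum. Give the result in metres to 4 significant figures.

0.5972 m

The equivalent simple-pendulum length is L_eq = I/(md), where I is about the pivot and d = 0.44790 m.
I_cm = (1/12)mL² = 0.26006 kg·m², so I = I_cm + md² = 0.26006 + 0.78019 = 1.0403 kg·m².
L_eq = 1.0403/(3.889 × 0.44790) = 0.5972 m.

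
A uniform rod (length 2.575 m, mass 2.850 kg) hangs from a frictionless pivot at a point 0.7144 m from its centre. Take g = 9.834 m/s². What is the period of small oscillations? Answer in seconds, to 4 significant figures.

For a physical pendulum T = 2π√(I/(mgd)), with d = 0.71440 m from pivot to centre of mass.
I_cm = mL²/12 = 2.850 × 2.575²/12 = 1.5748 kg·m²; I = I_cm + md² = 1.5748 + 2.850 × 0.71440² = 3.0293 kg·m².
T = 2π√(3.0293/(2.850 × 9.834 × 0.71440)) = 2.444 s.

2.444 s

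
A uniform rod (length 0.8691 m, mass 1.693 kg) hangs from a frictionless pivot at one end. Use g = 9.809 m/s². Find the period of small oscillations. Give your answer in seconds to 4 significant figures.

For a physical pendulum T = 2π√(I/(mgd)), with d = 0.43455 m from pivot to centre of mass.
I_cm = mL²/12 = 1.693 × 0.8691²/12 = 0.10657 kg·m²; I = I_cm + md² = 0.10657 + 1.693 × 0.43455² = 0.42626 kg·m².
T = 2π√(0.42626/(1.693 × 9.809 × 0.43455)) = 1.527 s.

1.527 s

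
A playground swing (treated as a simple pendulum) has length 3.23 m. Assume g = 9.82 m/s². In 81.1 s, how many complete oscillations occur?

T = 2π√(L/g) = 2π√(3.23/9.82) = 3.604 s.
Number of complete oscillations = ⌊81.1/3.604⌋ = ⌊22.51⌋ = 22.

22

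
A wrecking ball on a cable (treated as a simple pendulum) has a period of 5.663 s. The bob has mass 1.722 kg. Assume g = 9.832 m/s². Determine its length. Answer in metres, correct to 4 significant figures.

From T = 2π√(L/g), L = gT²/(4π²) = 9.832 × 5.6630²/(4π²) = 7.987 m.

7.987 m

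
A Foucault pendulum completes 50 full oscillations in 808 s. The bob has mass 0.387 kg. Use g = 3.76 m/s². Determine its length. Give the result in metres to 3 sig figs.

24.9 m

T = 808/50 = 16.16 s.
From T = 2π√(L/g), L = gT²/(4π²) = 3.76 × 16.16²/(4π²) = 24.9 m.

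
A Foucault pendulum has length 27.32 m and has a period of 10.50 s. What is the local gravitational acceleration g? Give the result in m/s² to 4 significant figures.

From T = 2π√(L/g), g = 4π²L/T² = 4π² × 27.32/10.500² = 9.783 m/s².

9.783 m/s²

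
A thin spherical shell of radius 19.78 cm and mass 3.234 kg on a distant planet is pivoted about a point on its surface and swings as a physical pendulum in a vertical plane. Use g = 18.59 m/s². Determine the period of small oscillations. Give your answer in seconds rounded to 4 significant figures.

0.8367 s

I_cm = (2/3)mr² = 0.084353 kg·m². The pivot is at distance d = 0.1978 m from the centre of mass.
By the parallel-axis theorem, I = I_cm + md² = 0.084353 + 0.12653 = 0.21088 kg·m².
T = 2π√(I/(mgd)) = 2π√(0.21088/(3.234 × 18.59 × 0.1978)) = 0.8367 s.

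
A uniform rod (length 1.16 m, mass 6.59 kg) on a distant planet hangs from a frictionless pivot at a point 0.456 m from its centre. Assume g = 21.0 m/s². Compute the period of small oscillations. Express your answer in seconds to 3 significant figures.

1.15 s

For a physical pendulum T = 2π√(I/(mgd)), with d = 0.4560 m from pivot to centre of mass.
I_cm = mL²/12 = 6.59 × 1.16²/12 = 0.7390 kg·m²; I = I_cm + md² = 0.7390 + 6.59 × 0.4560² = 2.109 kg·m².
T = 2π√(2.109/(6.59 × 21.0 × 0.4560)) = 1.15 s.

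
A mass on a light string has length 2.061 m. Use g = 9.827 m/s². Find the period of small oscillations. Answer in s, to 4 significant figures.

T = 2π√(L/g) = 2π√(2.061/9.827) = 2π × 0.45796 = 2.877 s.

2.877 s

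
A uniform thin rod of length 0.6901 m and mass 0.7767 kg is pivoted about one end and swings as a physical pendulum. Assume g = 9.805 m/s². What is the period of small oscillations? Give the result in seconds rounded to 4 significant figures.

For a physical pendulum T = 2π√(I/(mgd)), with d = 0.34505 m from pivot to centre of mass.
I_cm = mL²/12 = 0.7767 × 0.6901²/12 = 0.030825 kg·m²; I = I_cm + md² = 0.030825 + 0.7767 × 0.34505² = 0.12330 kg·m².
T = 2π√(0.12330/(0.7767 × 9.805 × 0.34505)) = 1.361 s.

1.361 s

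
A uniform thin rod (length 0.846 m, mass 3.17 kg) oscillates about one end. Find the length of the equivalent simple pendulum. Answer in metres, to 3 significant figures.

0.564 m

The equivalent simple-pendulum length is L_eq = I/(md), where I is about the pivot and d = 0.4230 m.
I_cm = (1/12)mL² = 0.1891 kg·m², so I = I_cm + md² = 0.1891 + 0.5672 = 0.7563 kg·m².
L_eq = 0.7563/(3.17 × 0.4230) = 0.564 m.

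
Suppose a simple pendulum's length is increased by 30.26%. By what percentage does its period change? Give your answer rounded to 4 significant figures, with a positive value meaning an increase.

14.13%

T ∝ √L, so T'/T = √(1.3026) = 1.1413.
Percentage change in T = (1.1413 − 1) × 100% = 14.13%.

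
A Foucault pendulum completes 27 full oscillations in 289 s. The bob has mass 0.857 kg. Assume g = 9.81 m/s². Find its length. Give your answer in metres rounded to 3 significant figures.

28.5 m

T = 289/27 = 10.70 s.
From T = 2π√(L/g), L = gT²/(4π²) = 9.81 × 10.70²/(4π²) = 28.5 m.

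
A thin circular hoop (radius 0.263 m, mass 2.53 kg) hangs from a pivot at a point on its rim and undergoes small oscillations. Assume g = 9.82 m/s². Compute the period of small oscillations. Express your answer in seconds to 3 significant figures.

1.45 s

I_cm = mr² = 0.1750 kg·m². The pivot is at distance d = 0.263 m from the centre of mass.
By the parallel-axis theorem, I = I_cm + md² = 0.1750 + 0.1750 = 0.3500 kg·m².
T = 2π√(I/(mgd)) = 2π√(0.3500/(2.53 × 9.82 × 0.263)) = 1.45 s.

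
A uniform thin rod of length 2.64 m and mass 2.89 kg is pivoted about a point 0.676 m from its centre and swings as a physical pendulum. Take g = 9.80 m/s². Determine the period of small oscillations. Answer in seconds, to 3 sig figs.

2.49 s

For a physical pendulum T = 2π√(I/(mgd)), with d = 0.6760 m from pivot to centre of mass.
I_cm = mL²/12 = 2.89 × 2.64²/12 = 1.679 kg·m²; I = I_cm + md² = 1.679 + 2.89 × 0.6760² = 2.999 kg·m².
T = 2π√(2.999/(2.89 × 9.80 × 0.6760)) = 2.49 s.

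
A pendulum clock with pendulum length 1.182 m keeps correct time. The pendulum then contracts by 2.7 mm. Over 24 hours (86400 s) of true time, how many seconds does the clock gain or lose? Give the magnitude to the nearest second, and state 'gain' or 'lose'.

T ∝ √L, so T'/T = √(1.17930/1.182) = 0.998857.
In 86400 s of true time the clock registers 86400/0.998857 = 86498.8 s, so it gains 99 s.

gain 99 s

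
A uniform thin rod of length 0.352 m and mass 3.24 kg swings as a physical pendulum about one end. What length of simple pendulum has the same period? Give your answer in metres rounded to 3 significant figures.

The equivalent simple-pendulum length is L_eq = I/(md), where I is about the pivot and d = 0.1760 m.
I_cm = (1/12)mL² = 0.03345 kg·m², so I = I_cm + md² = 0.03345 + 0.1004 = 0.1338 kg·m².
L_eq = 0.1338/(3.24 × 0.1760) = 0.235 m.

0.235 m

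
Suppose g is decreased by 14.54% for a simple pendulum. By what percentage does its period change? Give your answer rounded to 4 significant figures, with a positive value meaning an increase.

T ∝ 1/√g, so T'/T = 1/√(0.85460) = 1.0817.
Percentage change in T = (1.0817 − 1) × 100% = 8.173%.

8.173%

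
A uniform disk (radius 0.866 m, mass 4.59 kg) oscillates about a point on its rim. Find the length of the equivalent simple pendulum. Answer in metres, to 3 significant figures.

The equivalent simple-pendulum length is L_eq = I/(md), where I is about the pivot and d = 0.8660 m.
I_cm = ½mR² = 1.721 kg·m², so I = I_cm + md² = 1.721 + 3.442 = 5.163 kg·m².
L_eq = 5.163/(4.59 × 0.8660) = 1.30 m.

1.30 m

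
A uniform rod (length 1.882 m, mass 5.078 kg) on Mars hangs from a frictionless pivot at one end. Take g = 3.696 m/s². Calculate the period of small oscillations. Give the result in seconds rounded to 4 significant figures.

For a physical pendulum T = 2π√(I/(mgd)), with d = 0.94100 m from pivot to centre of mass.
I_cm = mL²/12 = 5.078 × 1.882²/12 = 1.4988 kg·m²; I = I_cm + md² = 1.4988 + 5.078 × 0.94100² = 5.9953 kg·m².
T = 2π√(5.9953/(5.078 × 3.696 × 0.94100)) = 3.661 s.

3.661 s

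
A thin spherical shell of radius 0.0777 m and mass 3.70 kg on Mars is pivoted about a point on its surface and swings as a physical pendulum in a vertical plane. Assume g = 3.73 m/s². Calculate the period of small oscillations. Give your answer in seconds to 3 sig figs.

1.17 s

I_cm = (2/3)mr² = 0.01489 kg·m². The pivot is at distance d = 0.0777 m from the centre of mass.
By the parallel-axis theorem, I = I_cm + md² = 0.01489 + 0.02234 = 0.03723 kg·m².
T = 2π√(I/(mgd)) = 2π√(0.03723/(3.70 × 3.73 × 0.0777)) = 1.17 s.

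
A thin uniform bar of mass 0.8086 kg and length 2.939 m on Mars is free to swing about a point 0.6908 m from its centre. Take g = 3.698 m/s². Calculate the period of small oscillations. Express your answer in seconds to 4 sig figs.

For a physical pendulum T = 2π√(I/(mgd)), with d = 0.69080 m from pivot to centre of mass.
I_cm = mL²/12 = 0.8086 × 2.939²/12 = 0.58204 kg·m²; I = I_cm + md² = 0.58204 + 0.8086 × 0.69080² = 0.96791 kg·m².
T = 2π√(0.96791/(0.8086 × 3.698 × 0.69080)) = 4.301 s.

4.301 s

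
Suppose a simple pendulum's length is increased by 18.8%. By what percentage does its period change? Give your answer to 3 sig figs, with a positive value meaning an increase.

T ∝ √L, so T'/T = √(1.188) = 1.090.
Percentage change in T = (1.090 − 1) × 100% = 9.00%.

9.00%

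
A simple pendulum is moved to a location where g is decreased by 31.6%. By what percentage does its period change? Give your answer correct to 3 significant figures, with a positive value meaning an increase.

T ∝ 1/√g, so T'/T = 1/√(0.6840) = 1.209.
Percentage change in T = (1.209 − 1) × 100% = 20.9%.

20.9%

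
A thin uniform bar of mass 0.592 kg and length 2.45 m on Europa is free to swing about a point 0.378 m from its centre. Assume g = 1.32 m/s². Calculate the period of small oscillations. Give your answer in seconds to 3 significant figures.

For a physical pendulum T = 2π√(I/(mgd)), with d = 0.3780 m from pivot to centre of mass.
I_cm = mL²/12 = 0.592 × 2.45²/12 = 0.2961 kg·m²; I = I_cm + md² = 0.2961 + 0.592 × 0.3780² = 0.3807 kg·m².
T = 2π√(0.3807/(0.592 × 1.32 × 0.3780)) = 7.13 s.

7.13 s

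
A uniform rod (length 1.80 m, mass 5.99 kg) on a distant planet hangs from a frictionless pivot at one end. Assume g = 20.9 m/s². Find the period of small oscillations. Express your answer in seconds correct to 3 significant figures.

1.51 s

For a physical pendulum T = 2π√(I/(mgd)), with d = 0.9000 m from pivot to centre of mass.
I_cm = mL²/12 = 5.99 × 1.80²/12 = 1.617 kg·m²; I = I_cm + md² = 1.617 + 5.99 × 0.9000² = 6.469 kg·m².
T = 2π√(6.469/(5.99 × 20.9 × 0.9000)) = 1.51 s.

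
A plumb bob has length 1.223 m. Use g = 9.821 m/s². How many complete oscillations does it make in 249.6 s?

112

T = 2π√(L/g) = 2π√(1.223/9.821) = 2.2173 s.
Number of complete oscillations = ⌊249.6/2.2173⌋ = ⌊112.57⌋ = 112.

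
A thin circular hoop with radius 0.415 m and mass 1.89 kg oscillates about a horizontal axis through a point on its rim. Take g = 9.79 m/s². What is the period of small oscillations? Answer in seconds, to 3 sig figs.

I_cm = mr² = 0.3255 kg·m². The pivot is at distance d = 0.415 m from the centre of mass.
By the parallel-axis theorem, I = I_cm + md² = 0.3255 + 0.3255 = 0.6510 kg·m².
T = 2π√(I/(mgd)) = 2π√(0.6510/(1.89 × 9.79 × 0.415)) = 1.83 s.

1.83 s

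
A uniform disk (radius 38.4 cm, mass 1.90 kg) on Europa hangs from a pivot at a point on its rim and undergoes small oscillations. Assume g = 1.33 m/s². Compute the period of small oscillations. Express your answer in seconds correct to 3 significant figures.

4.13 s

I_cm = ½mr² = 0.1401 kg·m². The pivot is at distance d = 0.384 m from the centre of mass.
By the parallel-axis theorem, I = I_cm + md² = 0.1401 + 0.2802 = 0.4202 kg·m².
T = 2π√(I/(mgd)) = 2π√(0.4202/(1.90 × 1.33 × 0.384)) = 4.13 s.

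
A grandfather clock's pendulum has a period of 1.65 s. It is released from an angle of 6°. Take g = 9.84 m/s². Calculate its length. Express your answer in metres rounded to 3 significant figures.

0.679 m

From T = 2π√(L/g), L = gT²/(4π²) = 9.84 × 1.650²/(4π²) = 0.679 m.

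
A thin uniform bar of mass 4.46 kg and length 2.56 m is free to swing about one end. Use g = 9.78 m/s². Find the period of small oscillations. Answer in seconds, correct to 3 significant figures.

For a physical pendulum T = 2π√(I/(mgd)), with d = 1.280 m from pivot to centre of mass.
I_cm = mL²/12 = 4.46 × 2.56²/12 = 2.436 kg·m²; I = I_cm + md² = 2.436 + 4.46 × 1.280² = 9.743 kg·m².
T = 2π√(9.743/(4.46 × 9.78 × 1.280)) = 2.62 s.

2.62 s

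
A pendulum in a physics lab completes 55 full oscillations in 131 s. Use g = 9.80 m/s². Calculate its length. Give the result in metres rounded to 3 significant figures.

T = 131/55 = 2.382 s.
From T = 2π√(L/g), L = gT²/(4π²) = 9.80 × 2.382²/(4π²) = 1.41 m.

1.41 m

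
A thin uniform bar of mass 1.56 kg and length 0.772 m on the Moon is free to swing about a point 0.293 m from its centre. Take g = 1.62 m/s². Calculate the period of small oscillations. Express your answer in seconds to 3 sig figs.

For a physical pendulum T = 2π√(I/(mgd)), with d = 0.2930 m from pivot to centre of mass.
I_cm = mL²/12 = 1.56 × 0.772²/12 = 0.07748 kg·m²; I = I_cm + md² = 0.07748 + 1.56 × 0.2930² = 0.2114 kg·m².
T = 2π√(0.2114/(1.56 × 1.62 × 0.2930)) = 3.36 s.

3.36 s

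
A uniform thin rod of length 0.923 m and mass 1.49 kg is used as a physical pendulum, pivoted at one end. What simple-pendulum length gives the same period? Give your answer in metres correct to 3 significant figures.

The equivalent simple-pendulum length is L_eq = I/(md), where I is about the pivot and d = 0.4615 m.
I_cm = (1/12)mL² = 0.1058 kg·m², so I = I_cm + md² = 0.1058 + 0.3173 = 0.4231 kg·m².
L_eq = 0.4231/(1.49 × 0.4615) = 0.615 m.

0.615 m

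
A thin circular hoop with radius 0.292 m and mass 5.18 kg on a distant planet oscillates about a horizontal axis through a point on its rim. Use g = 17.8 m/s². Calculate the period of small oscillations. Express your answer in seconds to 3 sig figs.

1.14 s

I_cm = mr² = 0.4417 kg·m². The pivot is at distance d = 0.292 m from the centre of mass.
By the parallel-axis theorem, I = I_cm + md² = 0.4417 + 0.4417 = 0.8833 kg·m².
T = 2π√(I/(mgd)) = 2π√(0.8833/(5.18 × 17.8 × 0.292)) = 1.14 s.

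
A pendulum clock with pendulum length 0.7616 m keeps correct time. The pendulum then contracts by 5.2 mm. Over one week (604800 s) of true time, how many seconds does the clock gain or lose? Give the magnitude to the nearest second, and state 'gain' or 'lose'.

gain 2075 s

T ∝ √L, so T'/T = √(0.75640/0.7616) = 0.996580.
In 604800 s of true time the clock registers 604800/0.996580 = 606875.3 s, so it gains 2075 s.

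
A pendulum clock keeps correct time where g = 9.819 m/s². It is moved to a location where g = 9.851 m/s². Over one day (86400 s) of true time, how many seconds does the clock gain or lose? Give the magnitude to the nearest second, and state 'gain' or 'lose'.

The clock's period scales as T ∝ 1/√g, so T'/T = √(9.819/9.851) = 0.998374.
In 86400 s of true time the clock registers 86400/0.998374 = 86540.7 s, so it gains 141 s.

gain 141 s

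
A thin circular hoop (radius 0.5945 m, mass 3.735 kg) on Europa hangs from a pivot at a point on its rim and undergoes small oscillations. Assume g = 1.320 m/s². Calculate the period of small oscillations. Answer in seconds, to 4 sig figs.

I_cm = mr² = 1.3201 kg·m². The pivot is at distance d = 0.5945 m from the centre of mass.
By the parallel-axis theorem, I = I_cm + md² = 1.3201 + 1.3201 = 2.6401 kg·m².
T = 2π√(I/(mgd)) = 2π√(2.6401/(3.735 × 1.320 × 0.5945)) = 5.963 s.

5.963 s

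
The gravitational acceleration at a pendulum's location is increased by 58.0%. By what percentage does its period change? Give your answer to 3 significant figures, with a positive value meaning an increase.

T ∝ 1/√g, so T'/T = 1/√(1.580) = 0.7956.
Percentage change in T = (0.7956 − 1) × 100% = -20.4%.

-20.4%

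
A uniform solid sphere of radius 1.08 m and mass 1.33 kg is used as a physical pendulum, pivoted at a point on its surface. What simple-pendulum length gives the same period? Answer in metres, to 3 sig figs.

1.51 m

The equivalent simple-pendulum length is L_eq = I/(md), where I is about the pivot and d = 1.080 m.
I_cm = (2/5)mR² = 0.6205 kg·m², so I = I_cm + md² = 0.6205 + 1.551 = 2.172 kg·m².
L_eq = 2.172/(1.33 × 1.080) = 1.51 m.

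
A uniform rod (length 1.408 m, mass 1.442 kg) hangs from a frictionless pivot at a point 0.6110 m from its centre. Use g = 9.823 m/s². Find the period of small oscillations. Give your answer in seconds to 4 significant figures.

For a physical pendulum T = 2π√(I/(mgd)), with d = 0.61100 m from pivot to centre of mass.
I_cm = mL²/12 = 1.442 × 1.408²/12 = 0.23823 kg·m²; I = I_cm + md² = 0.23823 + 1.442 × 0.61100² = 0.77655 kg·m².
T = 2π√(0.77655/(1.442 × 9.823 × 0.61100)) = 1.882 s.

1.882 s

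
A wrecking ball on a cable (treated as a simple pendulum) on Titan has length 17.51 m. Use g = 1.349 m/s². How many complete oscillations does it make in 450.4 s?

T = 2π√(L/g) = 2π√(17.51/1.349) = 22.637 s.
Number of complete oscillations = ⌊450.4/22.637⌋ = ⌊19.897⌋ = 19.

19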